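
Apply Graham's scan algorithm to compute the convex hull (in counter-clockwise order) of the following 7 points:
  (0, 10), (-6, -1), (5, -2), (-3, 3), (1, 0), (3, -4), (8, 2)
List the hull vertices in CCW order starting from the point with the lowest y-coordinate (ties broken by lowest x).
Hull (CCW) = [(3, -4), (5, -2), (8, 2), (0, 10), (-6, -1)]

Graham scan procedure:
  1. Find the pivot p₀ = point with lowest y (tie → lowest x): (3, -4).
  2. Sort the remaining points by polar angle around p₀.
  3. Walk through sorted points, maintaining a stack; pop the top while the last three entries make a non-left turn (cross product ≤ 0).
  4. Final stack is the convex hull in CCW order: (3, -4), (5, -2), (8, 2), (0, 10), (-6, -1).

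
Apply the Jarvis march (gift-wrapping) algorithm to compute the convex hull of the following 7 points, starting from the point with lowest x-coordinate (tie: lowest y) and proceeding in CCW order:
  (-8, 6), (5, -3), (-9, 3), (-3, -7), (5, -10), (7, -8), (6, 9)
Hull (CCW) = [(-9, 3), (-3, -7), (5, -10), (7, -8), (6, 9), (-8, 6)]

Jarvis march: at each step, from the current hull vertex p, select the next vertex q as the point such that every other point lies strictly to the left of (or on) the directed line p → q. (Equivalently: for every other point r, the cross product (q − p) × (r − p) ≥ 0.)
Starting point (lowest x, tie lowest y): (-9, 3). Wrap until returning to start. Resulting hull: (-9, 3), (-3, -7), (5, -10), (7, -8), (6, 9), (-8, 6).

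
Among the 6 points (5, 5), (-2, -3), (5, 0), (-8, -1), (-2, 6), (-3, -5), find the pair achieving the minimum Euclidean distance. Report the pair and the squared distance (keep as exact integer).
Pair = ((-2, -3), (-3, -5)); squared distance = 5

Compute all C(6, 2) = 15 pairwise squared distances (x_i − x_j)² + (y_i − y_j)². The minimum is 5, attained by the pair ((-2, -3), (-3, -5)).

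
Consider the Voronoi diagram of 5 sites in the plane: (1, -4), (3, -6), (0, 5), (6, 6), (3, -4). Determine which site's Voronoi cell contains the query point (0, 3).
Nearest site = (0, 5)

The Voronoi cell of site s contains exactly those query points closer to s than to any other site. Compute squared distances from q = (0, 3) to each site:
  (0 − 0)² + (5 − 3)² = 4
  (6 − 0)² + (6 − 3)² = 45
  (1 − 0)² + (-4 − 3)² = 50
  (3 − 0)² + (-4 − 3)² = 58
  (3 − 0)² + (-6 − 3)² = 90
Minimum is attained by (0, 5), so q lies in its Voronoi cell.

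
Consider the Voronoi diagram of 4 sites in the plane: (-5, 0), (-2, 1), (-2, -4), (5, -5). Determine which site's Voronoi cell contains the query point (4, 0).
Nearest site = (5, -5)

The Voronoi cell of site s contains exactly those query points closer to s than to any other site. Compute squared distances from q = (4, 0) to each site:
  (5 − 4)² + (-5 − 0)² = 26
  (-2 − 4)² + (1 − 0)² = 37
  (-2 − 4)² + (-4 − 0)² = 52
  (-5 − 4)² + (0 − 0)² = 81
Minimum is attained by (5, -5), so q lies in its Voronoi cell.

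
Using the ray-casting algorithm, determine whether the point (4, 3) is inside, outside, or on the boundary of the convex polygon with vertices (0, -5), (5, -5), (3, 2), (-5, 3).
The point (4, 3) lies strictly outside the polygon

Cast a horizontal ray to the right from the query point and count how many polygon edges it crosses (each edge strictly once or zero times, handled with the usual half-open convention). 
Parity of crossings → even ⇒ outside.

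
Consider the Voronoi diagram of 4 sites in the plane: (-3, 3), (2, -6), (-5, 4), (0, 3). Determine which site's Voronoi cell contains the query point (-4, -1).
Nearest site = (-3, 3)

The Voronoi cell of site s contains exactly those query points closer to s than to any other site. Compute squared distances from q = (-4, -1) to each site:
  (-3 − -4)² + (3 − -1)² = 17
  (-5 − -4)² + (4 − -1)² = 26
  (0 − -4)² + (3 − -1)² = 32
  (2 − -4)² + (-6 − -1)² = 61
Minimum is attained by (-3, 3), so q lies in its Voronoi cell.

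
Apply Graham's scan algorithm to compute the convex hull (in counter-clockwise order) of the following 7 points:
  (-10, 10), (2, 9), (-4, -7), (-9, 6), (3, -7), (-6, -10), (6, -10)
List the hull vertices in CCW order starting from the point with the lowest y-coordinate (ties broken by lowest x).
Hull (CCW) = [(-6, -10), (6, -10), (2, 9), (-10, 10)]

Graham scan procedure:
  1. Find the pivot p₀ = point with lowest y (tie → lowest x): (-6, -10).
  2. Sort the remaining points by polar angle around p₀.
  3. Walk through sorted points, maintaining a stack; pop the top while the last three entries make a non-left turn (cross product ≤ 0).
  4. Final stack is the convex hull in CCW order: (-6, -10), (6, -10), (2, 9), (-10, 10).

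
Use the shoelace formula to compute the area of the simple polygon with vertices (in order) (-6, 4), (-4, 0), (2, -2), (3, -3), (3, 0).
Area = 45/2

Shoelace formula: Area = (1/2) |Σ_i (x_i · y_{i+1} − x_{i+1} · y_i)| (indices mod n). Compute each cross term:
  (-6)(0) − (-4)(4) = 16
  (-4)(-2) − (2)(0) = 8
  (2)(-3) − (3)(-2) = 0
  (3)(0) − (3)(-3) = 9
  (3)(4) − (-6)(0) = 12
Sum = 45, so (signed) Area = 45/2 = 45/2, |Area| = 45/2.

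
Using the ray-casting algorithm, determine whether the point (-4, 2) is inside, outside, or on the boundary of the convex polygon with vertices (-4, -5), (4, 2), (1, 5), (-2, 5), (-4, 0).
The point (-4, 2) lies strictly outside the polygon

Cast a horizontal ray to the right from the query point and count how many polygon edges it crosses (each edge strictly once or zero times, handled with the usual half-open convention). 
Parity of crossings → even ⇒ outside.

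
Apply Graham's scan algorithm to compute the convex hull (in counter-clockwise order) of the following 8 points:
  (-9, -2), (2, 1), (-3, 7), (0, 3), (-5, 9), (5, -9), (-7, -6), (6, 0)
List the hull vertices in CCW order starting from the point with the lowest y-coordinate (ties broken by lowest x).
Hull (CCW) = [(5, -9), (6, 0), (-5, 9), (-9, -2), (-7, -6)]

Graham scan procedure:
  1. Find the pivot p₀ = point with lowest y (tie → lowest x): (5, -9).
  2. Sort the remaining points by polar angle around p₀.
  3. Walk through sorted points, maintaining a stack; pop the top while the last three entries make a non-left turn (cross product ≤ 0).
  4. Final stack is the convex hull in CCW order: (5, -9), (6, 0), (-5, 9), (-9, -2), (-7, -6).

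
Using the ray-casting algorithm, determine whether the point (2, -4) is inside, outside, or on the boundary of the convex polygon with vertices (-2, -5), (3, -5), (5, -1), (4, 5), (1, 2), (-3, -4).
The point (2, -4) lies strictly inside the polygon

Cast a horizontal ray to the right from the query point and count how many polygon edges it crosses (each edge strictly once or zero times, handled with the usual half-open convention). 
Parity of crossings → odd ⇒ inside.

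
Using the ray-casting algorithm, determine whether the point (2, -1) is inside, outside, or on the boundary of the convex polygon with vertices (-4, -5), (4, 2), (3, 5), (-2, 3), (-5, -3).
The point (2, -1) lies strictly outside the polygon

Cast a horizontal ray to the right from the query point and count how many polygon edges it crosses (each edge strictly once or zero times, handled with the usual half-open convention). 
Parity of crossings → even ⇒ outside.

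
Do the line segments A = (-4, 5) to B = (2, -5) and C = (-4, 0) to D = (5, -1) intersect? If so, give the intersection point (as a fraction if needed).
Yes; intersection at (-11/14, -5/14) (t = 15/28 on AB, s = 5/14 on CD)

Parametrize AB as A + t(B − A) = (-4 + 6 t, 5 + -10 t) and CD as C + s(D − C) = (-4 + 9 s, 0 + -1 s). Solve the linear system for (t, s). Determinant = -84 ≠ 0, so a unique intersection of the containing lines exists. Solution: t = 15/28, s = 5/14 — both in [0, 1], so the segments cross. Intersection point: (-11/14, -5/14).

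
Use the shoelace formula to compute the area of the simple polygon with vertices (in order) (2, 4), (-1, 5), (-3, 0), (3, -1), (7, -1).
Area = 33

Shoelace formula: Area = (1/2) |Σ_i (x_i · y_{i+1} − x_{i+1} · y_i)| (indices mod n). Compute each cross term:
  (2)(5) − (-1)(4) = 14
  (-1)(0) − (-3)(5) = 15
  (-3)(-1) − (3)(0) = 3
  (3)(-1) − (7)(-1) = 4
  (7)(4) − (2)(-1) = 30
Sum = 66, so (signed) Area = 66/2 = 33, |Area| = 33.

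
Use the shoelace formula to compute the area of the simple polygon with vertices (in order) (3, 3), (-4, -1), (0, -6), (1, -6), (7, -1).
Area = 52

Shoelace formula: Area = (1/2) |Σ_i (x_i · y_{i+1} − x_{i+1} · y_i)| (indices mod n). Compute each cross term:
  (3)(-1) − (-4)(3) = 9
  (-4)(-6) − (0)(-1) = 24
  (0)(-6) − (1)(-6) = 6
  (1)(-1) − (7)(-6) = 41
  (7)(3) − (3)(-1) = 24
Sum = 104, so (signed) Area = 104/2 = 52, |Area| = 52.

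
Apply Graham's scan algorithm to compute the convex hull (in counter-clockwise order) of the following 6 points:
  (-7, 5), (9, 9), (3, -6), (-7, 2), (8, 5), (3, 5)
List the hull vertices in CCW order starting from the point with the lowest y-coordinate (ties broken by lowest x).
Hull (CCW) = [(3, -6), (8, 5), (9, 9), (-7, 5), (-7, 2)]

Graham scan procedure:
  1. Find the pivot p₀ = point with lowest y (tie → lowest x): (3, -6).
  2. Sort the remaining points by polar angle around p₀.
  3. Walk through sorted points, maintaining a stack; pop the top while the last three entries make a non-left turn (cross product ≤ 0).
  4. Final stack is the convex hull in CCW order: (3, -6), (8, 5), (9, 9), (-7, 5), (-7, 2).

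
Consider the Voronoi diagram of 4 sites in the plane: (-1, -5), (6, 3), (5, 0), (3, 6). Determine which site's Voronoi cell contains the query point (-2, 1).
Nearest site = (-1, -5)

The Voronoi cell of site s contains exactly those query points closer to s than to any other site. Compute squared distances from q = (-2, 1) to each site:
  (-1 − -2)² + (-5 − 1)² = 37
  (3 − -2)² + (6 − 1)² = 50
  (5 − -2)² + (0 − 1)² = 50
  (6 − -2)² + (3 − 1)² = 68
Minimum is attained by (-1, -5), so q lies in its Voronoi cell.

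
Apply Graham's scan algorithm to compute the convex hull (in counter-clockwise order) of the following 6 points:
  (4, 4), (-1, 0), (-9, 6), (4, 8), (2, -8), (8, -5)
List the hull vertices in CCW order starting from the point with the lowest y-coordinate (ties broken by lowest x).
Hull (CCW) = [(2, -8), (8, -5), (4, 8), (-9, 6)]

Graham scan procedure:
  1. Find the pivot p₀ = point with lowest y (tie → lowest x): (2, -8).
  2. Sort the remaining points by polar angle around p₀.
  3. Walk through sorted points, maintaining a stack; pop the top while the last three entries make a non-left turn (cross product ≤ 0).
  4. Final stack is the convex hull in CCW order: (2, -8), (8, -5), (4, 8), (-9, 6).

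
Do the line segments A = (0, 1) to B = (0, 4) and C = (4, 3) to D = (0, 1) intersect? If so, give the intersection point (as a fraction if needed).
Yes; intersection at (0, 1) (t = 0 on AB, s = 1 on CD)

Parametrize AB as A + t(B − A) = (0 + 0 t, 1 + 3 t) and CD as C + s(D − C) = (4 + -4 s, 3 + -2 s). Solve the linear system for (t, s). Determinant = -12 ≠ 0, so a unique intersection of the containing lines exists. Solution: t = 0, s = 1 — both in [0, 1], so the segments cross. Intersection point: (0, 1).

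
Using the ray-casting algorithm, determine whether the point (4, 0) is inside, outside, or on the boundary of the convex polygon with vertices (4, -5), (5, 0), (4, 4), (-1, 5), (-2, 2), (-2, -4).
The point (4, 0) lies strictly inside the polygon

Cast a horizontal ray to the right from the query point and count how many polygon edges it crosses (each edge strictly once or zero times, handled with the usual half-open convention). 
Parity of crossings → odd ⇒ inside.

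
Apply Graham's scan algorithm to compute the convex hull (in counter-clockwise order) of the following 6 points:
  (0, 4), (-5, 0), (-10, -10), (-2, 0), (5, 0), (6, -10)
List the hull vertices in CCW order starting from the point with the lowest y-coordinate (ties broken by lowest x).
Hull (CCW) = [(-10, -10), (6, -10), (5, 0), (0, 4), (-5, 0)]

Graham scan procedure:
  1. Find the pivot p₀ = point with lowest y (tie → lowest x): (-10, -10).
  2. Sort the remaining points by polar angle around p₀.
  3. Walk through sorted points, maintaining a stack; pop the top while the last three entries make a non-left turn (cross product ≤ 0).
  4. Final stack is the convex hull in CCW order: (-10, -10), (6, -10), (5, 0), (0, 4), (-5, 0).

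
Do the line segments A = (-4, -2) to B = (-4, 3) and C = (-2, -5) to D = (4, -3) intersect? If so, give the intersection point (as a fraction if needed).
No (intersection of containing lines falls outside at least one segment)

Parametrize and solve: t = -11/15, s = -1/3. At least one of these is outside [0, 1], so the segments do not intersect.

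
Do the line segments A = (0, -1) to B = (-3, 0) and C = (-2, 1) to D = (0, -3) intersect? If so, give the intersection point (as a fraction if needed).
Yes; intersection at (-6/5, -3/5) (t = 2/5 on AB, s = 2/5 on CD)

Parametrize AB as A + t(B − A) = (0 + -3 t, -1 + 1 t) and CD as C + s(D − C) = (-2 + 2 s, 1 + -4 s). Solve the linear system for (t, s). Determinant = -10 ≠ 0, so a unique intersection of the containing lines exists. Solution: t = 2/5, s = 2/5 — both in [0, 1], so the segments cross. Intersection point: (-6/5, -3/5).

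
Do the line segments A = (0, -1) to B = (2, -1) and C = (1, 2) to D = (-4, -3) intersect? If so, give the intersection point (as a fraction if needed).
No (intersection of containing lines falls outside at least one segment)

Parametrize and solve: t = -1, s = 3/5. At least one of these is outside [0, 1], so the segments do not intersect.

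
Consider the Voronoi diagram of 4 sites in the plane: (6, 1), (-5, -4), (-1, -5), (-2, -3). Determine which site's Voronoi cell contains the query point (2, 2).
Nearest site = (6, 1)

The Voronoi cell of site s contains exactly those query points closer to s than to any other site. Compute squared distances from q = (2, 2) to each site:
  (6 − 2)² + (1 − 2)² = 17
  (-2 − 2)² + (-3 − 2)² = 41
  (-1 − 2)² + (-5 − 2)² = 58
  (-5 − 2)² + (-4 − 2)² = 85
Minimum is attained by (6, 1), so q lies in its Voronoi cell.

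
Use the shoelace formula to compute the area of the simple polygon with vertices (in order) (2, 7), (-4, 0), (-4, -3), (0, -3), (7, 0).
Area = 61

Shoelace formula: Area = (1/2) |Σ_i (x_i · y_{i+1} − x_{i+1} · y_i)| (indices mod n). Compute each cross term:
  (2)(0) − (-4)(7) = 28
  (-4)(-3) − (-4)(0) = 12
  (-4)(-3) − (0)(-3) = 12
  (0)(0) − (7)(-3) = 21
  (7)(7) − (2)(0) = 49
Sum = 122, so (signed) Area = 122/2 = 61, |Area| = 61.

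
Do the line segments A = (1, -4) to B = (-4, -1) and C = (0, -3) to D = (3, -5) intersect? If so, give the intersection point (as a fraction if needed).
No (intersection of containing lines falls outside at least one segment)

Parametrize and solve: t = -1, s = 2. At least one of these is outside [0, 1], so the segments do not intersect.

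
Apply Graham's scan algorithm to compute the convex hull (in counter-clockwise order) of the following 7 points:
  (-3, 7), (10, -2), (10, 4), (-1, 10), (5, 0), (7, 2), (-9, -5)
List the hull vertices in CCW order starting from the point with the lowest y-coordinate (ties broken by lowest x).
Hull (CCW) = [(-9, -5), (10, -2), (10, 4), (-1, 10), (-3, 7)]

Graham scan procedure:
  1. Find the pivot p₀ = point with lowest y (tie → lowest x): (-9, -5).
  2. Sort the remaining points by polar angle around p₀.
  3. Walk through sorted points, maintaining a stack; pop the top while the last three entries make a non-left turn (cross product ≤ 0).
  4. Final stack is the convex hull in CCW order: (-9, -5), (10, -2), (10, 4), (-1, 10), (-3, 7).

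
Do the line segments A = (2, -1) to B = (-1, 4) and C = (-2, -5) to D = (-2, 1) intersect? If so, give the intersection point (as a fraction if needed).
No (intersection of containing lines falls outside at least one segment)

Parametrize and solve: t = 4/3, s = 16/9. At least one of these is outside [0, 1], so the segments do not intersect.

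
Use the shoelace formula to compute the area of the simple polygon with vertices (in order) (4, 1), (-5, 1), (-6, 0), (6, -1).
Area = 31/2

Shoelace formula: Area = (1/2) |Σ_i (x_i · y_{i+1} − x_{i+1} · y_i)| (indices mod n). Compute each cross term:
  (4)(1) − (-5)(1) = 9
  (-5)(0) − (-6)(1) = 6
  (-6)(-1) − (6)(0) = 6
  (6)(1) − (4)(-1) = 10
Sum = 31, so (signed) Area = 31/2 = 31/2, |Area| = 31/2.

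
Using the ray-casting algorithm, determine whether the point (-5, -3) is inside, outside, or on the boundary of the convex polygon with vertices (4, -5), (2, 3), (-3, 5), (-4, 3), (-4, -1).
The point (-5, -3) lies strictly outside the polygon

Cast a horizontal ray to the right from the query point and count how many polygon edges it crosses (each edge strictly once or zero times, handled with the usual half-open convention). 
Parity of crossings → even ⇒ outside.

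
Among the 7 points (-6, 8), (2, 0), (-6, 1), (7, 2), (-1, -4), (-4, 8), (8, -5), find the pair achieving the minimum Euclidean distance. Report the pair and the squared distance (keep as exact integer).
Pair = ((-6, 8), (-4, 8)); squared distance = 4

Compute all C(7, 2) = 21 pairwise squared distances (x_i − x_j)² + (y_i − y_j)². The minimum is 4, attained by the pair ((-6, 8), (-4, 8)).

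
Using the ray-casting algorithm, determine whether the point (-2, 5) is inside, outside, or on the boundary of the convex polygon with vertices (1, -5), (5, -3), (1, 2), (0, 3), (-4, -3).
The point (-2, 5) lies strictly outside the polygon

Cast a horizontal ray to the right from the query point and count how many polygon edges it crosses (each edge strictly once or zero times, handled with the usual half-open convention). 
Parity of crossings → even ⇒ outside.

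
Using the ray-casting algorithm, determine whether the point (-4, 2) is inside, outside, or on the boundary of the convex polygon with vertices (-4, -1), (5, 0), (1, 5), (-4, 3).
The point (-4, 2) lies on the polygon boundary

Boundary check: the query satisfies the collinearity and bounding-box conditions for some polygon edge, so it lies exactly on the boundary.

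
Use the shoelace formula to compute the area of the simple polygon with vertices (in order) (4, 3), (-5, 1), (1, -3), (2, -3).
Area = 27

Shoelace formula: Area = (1/2) |Σ_i (x_i · y_{i+1} − x_{i+1} · y_i)| (indices mod n). Compute each cross term:
  (4)(1) − (-5)(3) = 19
  (-5)(-3) − (1)(1) = 14
  (1)(-3) − (2)(-3) = 3
  (2)(3) − (4)(-3) = 18
Sum = 54, so (signed) Area = 54/2 = 27, |Area| = 27.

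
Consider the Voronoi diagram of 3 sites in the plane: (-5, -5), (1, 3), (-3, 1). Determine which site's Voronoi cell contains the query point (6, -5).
Nearest site = (1, 3)

The Voronoi cell of site s contains exactly those query points closer to s than to any other site. Compute squared distances from q = (6, -5) to each site:
  (1 − 6)² + (3 − -5)² = 89
  (-3 − 6)² + (1 − -5)² = 117
  (-5 − 6)² + (-5 − -5)² = 121
Minimum is attained by (1, 3), so q lies in its Voronoi cell.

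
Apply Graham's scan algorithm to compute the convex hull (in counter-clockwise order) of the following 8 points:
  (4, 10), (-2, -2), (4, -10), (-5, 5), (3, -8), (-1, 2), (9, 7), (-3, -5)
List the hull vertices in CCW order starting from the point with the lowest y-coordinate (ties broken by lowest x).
Hull (CCW) = [(4, -10), (9, 7), (4, 10), (-5, 5), (-3, -5)]

Graham scan procedure:
  1. Find the pivot p₀ = point with lowest y (tie → lowest x): (4, -10).
  2. Sort the remaining points by polar angle around p₀.
  3. Walk through sorted points, maintaining a stack; pop the top while the last three entries make a non-left turn (cross product ≤ 0).
  4. Final stack is the convex hull in CCW order: (4, -10), (9, 7), (4, 10), (-5, 5), (-3, -5).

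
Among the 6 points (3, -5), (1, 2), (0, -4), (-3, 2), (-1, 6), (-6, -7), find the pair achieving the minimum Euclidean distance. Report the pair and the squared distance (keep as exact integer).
Pair = ((3, -5), (0, -4)); squared distance = 10

Compute all C(6, 2) = 15 pairwise squared distances (x_i − x_j)² + (y_i − y_j)². The minimum is 10, attained by the pair ((3, -5), (0, -4)).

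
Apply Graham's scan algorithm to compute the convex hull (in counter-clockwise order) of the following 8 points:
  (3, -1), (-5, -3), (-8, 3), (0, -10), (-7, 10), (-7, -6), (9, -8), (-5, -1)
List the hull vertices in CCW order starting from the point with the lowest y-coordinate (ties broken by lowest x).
Hull (CCW) = [(0, -10), (9, -8), (3, -1), (-7, 10), (-8, 3), (-7, -6)]

Graham scan procedure:
  1. Find the pivot p₀ = point with lowest y (tie → lowest x): (0, -10).
  2. Sort the remaining points by polar angle around p₀.
  3. Walk through sorted points, maintaining a stack; pop the top while the last three entries make a non-left turn (cross product ≤ 0).
  4. Final stack is the convex hull in CCW order: (0, -10), (9, -8), (3, -1), (-7, 10), (-8, 3), (-7, -6).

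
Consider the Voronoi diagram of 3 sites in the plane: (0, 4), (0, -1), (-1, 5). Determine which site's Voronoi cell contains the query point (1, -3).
Nearest site = (0, -1)

The Voronoi cell of site s contains exactly those query points closer to s than to any other site. Compute squared distances from q = (1, -3) to each site:
  (0 − 1)² + (-1 − -3)² = 5
  (0 − 1)² + (4 − -3)² = 50
  (-1 − 1)² + (5 − -3)² = 68
Minimum is attained by (0, -1), so q lies in its Voronoi cell.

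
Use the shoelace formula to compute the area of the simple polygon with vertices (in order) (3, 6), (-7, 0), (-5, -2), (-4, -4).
Area = 28

Shoelace formula: Area = (1/2) |Σ_i (x_i · y_{i+1} − x_{i+1} · y_i)| (indices mod n). Compute each cross term:
  (3)(0) − (-7)(6) = 42
  (-7)(-2) − (-5)(0) = 14
  (-5)(-4) − (-4)(-2) = 12
  (-4)(6) − (3)(-4) = -12
Sum = 56, so (signed) Area = 56/2 = 28, |Area| = 28.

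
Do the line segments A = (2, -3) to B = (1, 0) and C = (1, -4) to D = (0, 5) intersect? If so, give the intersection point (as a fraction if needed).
No (intersection of containing lines falls outside at least one segment)

Parametrize and solve: t = 5/3, s = 2/3. At least one of these is outside [0, 1], so the segments do not intersect.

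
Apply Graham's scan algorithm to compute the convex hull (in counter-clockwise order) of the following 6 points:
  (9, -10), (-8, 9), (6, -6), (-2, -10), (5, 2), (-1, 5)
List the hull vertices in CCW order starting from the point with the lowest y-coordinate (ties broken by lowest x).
Hull (CCW) = [(-2, -10), (9, -10), (5, 2), (-8, 9)]

Graham scan procedure:
  1. Find the pivot p₀ = point with lowest y (tie → lowest x): (-2, -10).
  2. Sort the remaining points by polar angle around p₀.
  3. Walk through sorted points, maintaining a stack; pop the top while the last three entries make a non-left turn (cross product ≤ 0).
  4. Final stack is the convex hull in CCW order: (-2, -10), (9, -10), (5, 2), (-8, 9).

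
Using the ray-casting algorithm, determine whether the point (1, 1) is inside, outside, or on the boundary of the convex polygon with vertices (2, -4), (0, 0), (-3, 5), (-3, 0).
The point (1, 1) lies strictly outside the polygon

Cast a horizontal ray to the right from the query point and count how many polygon edges it crosses (each edge strictly once or zero times, handled with the usual half-open convention). 
Parity of crossings → even ⇒ outside.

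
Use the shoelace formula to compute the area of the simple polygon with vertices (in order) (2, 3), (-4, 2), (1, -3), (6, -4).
Area = 33

Shoelace formula: Area = (1/2) |Σ_i (x_i · y_{i+1} − x_{i+1} · y_i)| (indices mod n). Compute each cross term:
  (2)(2) − (-4)(3) = 16
  (-4)(-3) − (1)(2) = 10
  (1)(-4) − (6)(-3) = 14
  (6)(3) − (2)(-4) = 26
Sum = 66, so (signed) Area = 66/2 = 33, |Area| = 33.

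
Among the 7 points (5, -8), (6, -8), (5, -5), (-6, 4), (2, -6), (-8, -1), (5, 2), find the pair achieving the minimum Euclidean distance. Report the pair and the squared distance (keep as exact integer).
Pair = ((5, -8), (6, -8)); squared distance = 1

Compute all C(7, 2) = 21 pairwise squared distances (x_i − x_j)² + (y_i − y_j)². The minimum is 1, attained by the pair ((5, -8), (6, -8)).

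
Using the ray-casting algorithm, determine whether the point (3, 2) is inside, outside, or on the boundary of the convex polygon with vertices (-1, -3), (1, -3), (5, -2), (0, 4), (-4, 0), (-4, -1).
The point (3, 2) lies strictly outside the polygon

Cast a horizontal ray to the right from the query point and count how many polygon edges it crosses (each edge strictly once or zero times, handled with the usual half-open convention). 
Parity of crossings → even ⇒ outside.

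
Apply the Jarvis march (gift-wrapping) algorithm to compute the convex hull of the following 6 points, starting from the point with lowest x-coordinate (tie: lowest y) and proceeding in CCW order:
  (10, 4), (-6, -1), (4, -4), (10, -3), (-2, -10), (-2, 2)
Hull (CCW) = [(-6, -1), (-2, -10), (10, -3), (10, 4), (-2, 2)]

Jarvis march: at each step, from the current hull vertex p, select the next vertex q as the point such that every other point lies strictly to the left of (or on) the directed line p → q. (Equivalently: for every other point r, the cross product (q − p) × (r − p) ≥ 0.)
Starting point (lowest x, tie lowest y): (-6, -1). Wrap until returning to start. Resulting hull: (-6, -1), (-2, -10), (10, -3), (10, 4), (-2, 2).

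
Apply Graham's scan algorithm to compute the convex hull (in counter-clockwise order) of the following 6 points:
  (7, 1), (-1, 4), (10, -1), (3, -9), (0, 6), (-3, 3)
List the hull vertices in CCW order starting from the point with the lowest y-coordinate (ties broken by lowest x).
Hull (CCW) = [(3, -9), (10, -1), (0, 6), (-3, 3)]

Graham scan procedure:
  1. Find the pivot p₀ = point with lowest y (tie → lowest x): (3, -9).
  2. Sort the remaining points by polar angle around p₀.
  3. Walk through sorted points, maintaining a stack; pop the top while the last three entries make a non-left turn (cross product ≤ 0).
  4. Final stack is the convex hull in CCW order: (3, -9), (10, -1), (0, 6), (-3, 3).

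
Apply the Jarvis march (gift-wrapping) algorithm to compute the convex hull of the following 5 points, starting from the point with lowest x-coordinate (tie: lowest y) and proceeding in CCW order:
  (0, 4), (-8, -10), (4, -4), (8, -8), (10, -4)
Hull (CCW) = [(-8, -10), (8, -8), (10, -4), (0, 4)]

Jarvis march: at each step, from the current hull vertex p, select the next vertex q as the point such that every other point lies strictly to the left of (or on) the directed line p → q. (Equivalently: for every other point r, the cross product (q − p) × (r − p) ≥ 0.)
Starting point (lowest x, tie lowest y): (-8, -10). Wrap until returning to start. Resulting hull: (-8, -10), (8, -8), (10, -4), (0, 4).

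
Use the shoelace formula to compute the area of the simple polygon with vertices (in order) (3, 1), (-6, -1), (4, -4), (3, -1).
Area = 45/2

Shoelace formula: Area = (1/2) |Σ_i (x_i · y_{i+1} − x_{i+1} · y_i)| (indices mod n). Compute each cross term:
  (3)(-1) − (-6)(1) = 3
  (-6)(-4) − (4)(-1) = 28
  (4)(-1) − (3)(-4) = 8
  (3)(1) − (3)(-1) = 6
Sum = 45, so (signed) Area = 45/2 = 45/2, |Area| = 45/2.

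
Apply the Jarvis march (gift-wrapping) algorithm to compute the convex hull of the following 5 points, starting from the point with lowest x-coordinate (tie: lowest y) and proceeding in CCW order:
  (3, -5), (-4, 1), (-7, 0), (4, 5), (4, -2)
Hull (CCW) = [(-7, 0), (3, -5), (4, -2), (4, 5)]

Jarvis march: at each step, from the current hull vertex p, select the next vertex q as the point such that every other point lies strictly to the left of (or on) the directed line p → q. (Equivalently: for every other point r, the cross product (q − p) × (r − p) ≥ 0.)
Starting point (lowest x, tie lowest y): (-7, 0). Wrap until returning to start. Resulting hull: (-7, 0), (3, -5), (4, -2), (4, 5).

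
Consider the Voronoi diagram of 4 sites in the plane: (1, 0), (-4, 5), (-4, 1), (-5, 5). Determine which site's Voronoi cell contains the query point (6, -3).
Nearest site = (1, 0)

The Voronoi cell of site s contains exactly those query points closer to s than to any other site. Compute squared distances from q = (6, -3) to each site:
  (1 − 6)² + (0 − -3)² = 34
  (-4 − 6)² + (1 − -3)² = 116
  (-4 − 6)² + (5 − -3)² = 164
  (-5 − 6)² + (5 − -3)² = 185
Minimum is attained by (1, 0), so q lies in its Voronoi cell.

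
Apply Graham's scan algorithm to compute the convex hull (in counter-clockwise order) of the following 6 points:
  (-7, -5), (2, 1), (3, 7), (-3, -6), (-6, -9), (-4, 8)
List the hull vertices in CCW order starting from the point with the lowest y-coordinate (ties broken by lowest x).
Hull (CCW) = [(-6, -9), (-3, -6), (2, 1), (3, 7), (-4, 8), (-7, -5)]

Graham scan procedure:
  1. Find the pivot p₀ = point with lowest y (tie → lowest x): (-6, -9).
  2. Sort the remaining points by polar angle around p₀.
  3. Walk through sorted points, maintaining a stack; pop the top while the last three entries make a non-left turn (cross product ≤ 0).
  4. Final stack is the convex hull in CCW order: (-6, -9), (-3, -6), (2, 1), (3, 7), (-4, 8), (-7, -5).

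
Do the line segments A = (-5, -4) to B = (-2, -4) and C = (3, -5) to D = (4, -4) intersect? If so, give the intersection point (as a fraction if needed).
No (intersection of containing lines falls outside at least one segment)

Parametrize and solve: t = 3, s = 1. At least one of these is outside [0, 1], so the segments do not intersect.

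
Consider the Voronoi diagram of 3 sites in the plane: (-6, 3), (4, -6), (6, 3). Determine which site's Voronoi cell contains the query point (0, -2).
Nearest site = (4, -6)

The Voronoi cell of site s contains exactly those query points closer to s than to any other site. Compute squared distances from q = (0, -2) to each site:
  (4 − 0)² + (-6 − -2)² = 32
  (-6 − 0)² + (3 − -2)² = 61
  (6 − 0)² + (3 − -2)² = 61
Minimum is attained by (4, -6), so q lies in its Voronoi cell.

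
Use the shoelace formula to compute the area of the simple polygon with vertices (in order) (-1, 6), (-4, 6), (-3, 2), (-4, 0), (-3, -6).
Area = 18

Shoelace formula: Area = (1/2) |Σ_i (x_i · y_{i+1} − x_{i+1} · y_i)| (indices mod n). Compute each cross term:
  (-1)(6) − (-4)(6) = 18
  (-4)(2) − (-3)(6) = 10
  (-3)(0) − (-4)(2) = 8
  (-4)(-6) − (-3)(0) = 24
  (-3)(6) − (-1)(-6) = -24
Sum = 36, so (signed) Area = 36/2 = 18, |Area| = 18.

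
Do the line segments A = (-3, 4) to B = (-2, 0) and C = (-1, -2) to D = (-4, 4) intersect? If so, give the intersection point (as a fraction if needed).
Yes; intersection at (-2, 0) (t = 1 on AB, s = 1/3 on CD)

Parametrize AB as A + t(B − A) = (-3 + 1 t, 4 + -4 t) and CD as C + s(D − C) = (-1 + -3 s, -2 + 6 s). Solve the linear system for (t, s). Determinant = 6 ≠ 0, so a unique intersection of the containing lines exists. Solution: t = 1, s = 1/3 — both in [0, 1], so the segments cross. Intersection point: (-2, 0).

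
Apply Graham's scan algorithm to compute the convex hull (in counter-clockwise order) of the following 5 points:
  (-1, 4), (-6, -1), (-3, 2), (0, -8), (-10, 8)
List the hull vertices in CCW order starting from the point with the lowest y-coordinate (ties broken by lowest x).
Hull (CCW) = [(0, -8), (-1, 4), (-10, 8), (-6, -1)]

Graham scan procedure:
  1. Find the pivot p₀ = point with lowest y (tie → lowest x): (0, -8).
  2. Sort the remaining points by polar angle around p₀.
  3. Walk through sorted points, maintaining a stack; pop the top while the last three entries make a non-left turn (cross product ≤ 0).
  4. Final stack is the convex hull in CCW order: (0, -8), (-1, 4), (-10, 8), (-6, -1).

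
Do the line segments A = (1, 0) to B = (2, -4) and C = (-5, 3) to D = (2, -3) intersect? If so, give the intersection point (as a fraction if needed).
Yes; intersection at (37/22, -30/11) (t = 15/22 on AB, s = 21/22 on CD)

Parametrize AB as A + t(B − A) = (1 + 1 t, 0 + -4 t) and CD as C + s(D − C) = (-5 + 7 s, 3 + -6 s). Solve the linear system for (t, s). Determinant = -22 ≠ 0, so a unique intersection of the containing lines exists. Solution: t = 15/22, s = 21/22 — both in [0, 1], so the segments cross. Intersection point: (37/22, -30/11).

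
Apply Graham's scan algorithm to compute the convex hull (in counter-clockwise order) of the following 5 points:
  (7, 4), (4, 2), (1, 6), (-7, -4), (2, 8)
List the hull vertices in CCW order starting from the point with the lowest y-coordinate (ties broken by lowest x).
Hull (CCW) = [(-7, -4), (4, 2), (7, 4), (2, 8)]

Graham scan procedure:
  1. Find the pivot p₀ = point with lowest y (tie → lowest x): (-7, -4).
  2. Sort the remaining points by polar angle around p₀.
  3. Walk through sorted points, maintaining a stack; pop the top while the last three entries make a non-left turn (cross product ≤ 0).
  4. Final stack is the convex hull in CCW order: (-7, -4), (4, 2), (7, 4), (2, 8).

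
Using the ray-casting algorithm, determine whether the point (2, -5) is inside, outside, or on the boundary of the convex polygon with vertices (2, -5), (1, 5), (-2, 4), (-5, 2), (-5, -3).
The point (2, -5) lies on the polygon boundary

Boundary check: the query satisfies the collinearity and bounding-box conditions for some polygon edge, so it lies exactly on the boundary.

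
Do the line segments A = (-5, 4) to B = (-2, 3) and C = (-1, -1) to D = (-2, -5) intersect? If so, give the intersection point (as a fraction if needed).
No (intersection of containing lines falls outside at least one segment)

Parametrize and solve: t = 21/13, s = -11/13. At least one of these is outside [0, 1], so the segments do not intersect.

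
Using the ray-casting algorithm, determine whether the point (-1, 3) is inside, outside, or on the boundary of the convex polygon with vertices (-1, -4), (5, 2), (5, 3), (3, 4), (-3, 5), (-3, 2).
The point (-1, 3) lies strictly inside the polygon

Cast a horizontal ray to the right from the query point and count how many polygon edges it crosses (each edge strictly once or zero times, handled with the usual half-open convention). 
Parity of crossings → odd ⇒ inside.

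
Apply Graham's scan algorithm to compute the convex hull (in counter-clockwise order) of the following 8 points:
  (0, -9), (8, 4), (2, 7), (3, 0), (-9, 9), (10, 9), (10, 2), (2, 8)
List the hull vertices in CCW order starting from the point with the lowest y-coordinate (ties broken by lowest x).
Hull (CCW) = [(0, -9), (10, 2), (10, 9), (-9, 9)]

Graham scan procedure:
  1. Find the pivot p₀ = point with lowest y (tie → lowest x): (0, -9).
  2. Sort the remaining points by polar angle around p₀.
  3. Walk through sorted points, maintaining a stack; pop the top while the last three entries make a non-left turn (cross product ≤ 0).
  4. Final stack is the convex hull in CCW order: (0, -9), (10, 2), (10, 9), (-9, 9).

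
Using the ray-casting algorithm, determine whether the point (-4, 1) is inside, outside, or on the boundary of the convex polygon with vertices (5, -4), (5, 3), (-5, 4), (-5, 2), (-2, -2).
The point (-4, 1) lies strictly inside the polygon

Cast a horizontal ray to the right from the query point and count how many polygon edges it crosses (each edge strictly once or zero times, handled with the usual half-open convention). 
Parity of crossings → odd ⇒ inside.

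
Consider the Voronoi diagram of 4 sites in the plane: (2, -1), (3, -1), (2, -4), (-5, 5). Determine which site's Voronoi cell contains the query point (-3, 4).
Nearest site = (-5, 5)

The Voronoi cell of site s contains exactly those query points closer to s than to any other site. Compute squared distances from q = (-3, 4) to each site:
  (-5 − -3)² + (5 − 4)² = 5
  (2 − -3)² + (-1 − 4)² = 50
  (3 − -3)² + (-1 − 4)² = 61
  (2 − -3)² + (-4 − 4)² = 89
Minimum is attained by (-5, 5), so q lies in its Voronoi cell.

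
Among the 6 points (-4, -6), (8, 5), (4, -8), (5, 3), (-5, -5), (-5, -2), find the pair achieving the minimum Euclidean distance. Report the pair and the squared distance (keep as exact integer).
Pair = ((-4, -6), (-5, -5)); squared distance = 2

Compute all C(6, 2) = 15 pairwise squared distances (x_i − x_j)² + (y_i − y_j)². The minimum is 2, attained by the pair ((-4, -6), (-5, -5)).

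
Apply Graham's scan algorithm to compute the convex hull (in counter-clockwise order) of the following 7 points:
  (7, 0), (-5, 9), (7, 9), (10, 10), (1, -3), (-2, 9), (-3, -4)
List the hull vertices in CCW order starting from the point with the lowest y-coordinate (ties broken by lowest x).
Hull (CCW) = [(-3, -4), (1, -3), (7, 0), (10, 10), (-5, 9)]

Graham scan procedure:
  1. Find the pivot p₀ = point with lowest y (tie → lowest x): (-3, -4).
  2. Sort the remaining points by polar angle around p₀.
  3. Walk through sorted points, maintaining a stack; pop the top while the last three entries make a non-left turn (cross product ≤ 0).
  4. Final stack is the convex hull in CCW order: (-3, -4), (1, -3), (7, 0), (10, 10), (-5, 9).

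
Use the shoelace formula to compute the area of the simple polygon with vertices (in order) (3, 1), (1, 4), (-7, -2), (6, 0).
Area = 55/2

Shoelace formula: Area = (1/2) |Σ_i (x_i · y_{i+1} − x_{i+1} · y_i)| (indices mod n). Compute each cross term:
  (3)(4) − (1)(1) = 11
  (1)(-2) − (-7)(4) = 26
  (-7)(0) − (6)(-2) = 12
  (6)(1) − (3)(0) = 6
Sum = 55, so (signed) Area = 55/2 = 55/2, |Area| = 55/2.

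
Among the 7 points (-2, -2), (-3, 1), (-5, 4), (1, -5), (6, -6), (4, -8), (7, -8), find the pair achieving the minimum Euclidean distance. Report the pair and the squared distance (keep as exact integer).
Pair = ((6, -6), (7, -8)); squared distance = 5

Compute all C(7, 2) = 21 pairwise squared distances (x_i − x_j)² + (y_i − y_j)². The minimum is 5, attained by the pair ((6, -6), (7, -8)).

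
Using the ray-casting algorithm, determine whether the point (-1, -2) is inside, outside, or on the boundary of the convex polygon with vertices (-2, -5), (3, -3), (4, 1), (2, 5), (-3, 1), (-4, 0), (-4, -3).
The point (-1, -2) lies strictly inside the polygon

Cast a horizontal ray to the right from the query point and count how many polygon edges it crosses (each edge strictly once or zero times, handled with the usual half-open convention). 
Parity of crossings → odd ⇒ inside.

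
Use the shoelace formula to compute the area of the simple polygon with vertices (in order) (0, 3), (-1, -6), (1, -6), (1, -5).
Area = 19/2

Shoelace formula: Area = (1/2) |Σ_i (x_i · y_{i+1} − x_{i+1} · y_i)| (indices mod n). Compute each cross term:
  (0)(-6) − (-1)(3) = 3
  (-1)(-6) − (1)(-6) = 12
  (1)(-5) − (1)(-6) = 1
  (1)(3) − (0)(-5) = 3
Sum = 19, so (signed) Area = 19/2 = 19/2, |Area| = 19/2.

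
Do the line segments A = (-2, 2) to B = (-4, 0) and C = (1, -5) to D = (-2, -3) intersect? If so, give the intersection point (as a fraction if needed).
No (intersection of containing lines falls outside at least one segment)

Parametrize and solve: t = 3/2, s = 2. At least one of these is outside [0, 1], so the segments do not intersect.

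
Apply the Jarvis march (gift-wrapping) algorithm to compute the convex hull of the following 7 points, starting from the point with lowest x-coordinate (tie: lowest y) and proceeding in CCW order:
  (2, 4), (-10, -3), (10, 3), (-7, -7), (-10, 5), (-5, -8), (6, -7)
Hull (CCW) = [(-10, -3), (-7, -7), (-5, -8), (6, -7), (10, 3), (2, 4), (-10, 5)]

Jarvis march: at each step, from the current hull vertex p, select the next vertex q as the point such that every other point lies strictly to the left of (or on) the directed line p → q. (Equivalently: for every other point r, the cross product (q − p) × (r − p) ≥ 0.)
Starting point (lowest x, tie lowest y): (-10, -3). Wrap until returning to start. Resulting hull: (-10, -3), (-7, -7), (-5, -8), (6, -7), (10, 3), (2, 4), (-10, 5).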